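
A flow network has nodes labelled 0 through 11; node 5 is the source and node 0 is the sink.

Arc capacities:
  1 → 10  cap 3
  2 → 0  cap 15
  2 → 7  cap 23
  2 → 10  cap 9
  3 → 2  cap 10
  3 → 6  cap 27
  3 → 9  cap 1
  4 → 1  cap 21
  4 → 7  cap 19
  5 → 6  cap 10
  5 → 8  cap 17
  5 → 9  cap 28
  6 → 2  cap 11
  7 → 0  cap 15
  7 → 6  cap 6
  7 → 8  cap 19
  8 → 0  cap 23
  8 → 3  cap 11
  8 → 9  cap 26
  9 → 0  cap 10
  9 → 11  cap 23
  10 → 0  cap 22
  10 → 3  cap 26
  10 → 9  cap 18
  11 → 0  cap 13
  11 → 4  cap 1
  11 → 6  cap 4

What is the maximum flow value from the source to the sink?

Maximum flow value: 52

augment #1: 5→8→0 bottleneck 17, total now 17
augment #2: 5→9→0 bottleneck 10, total now 27
augment #3: 5→6→2→0 bottleneck 10, total now 37
augment #4: 5→9→11→0 bottleneck 13, total now 50
augment #5: 5→9→11→4→7→0 bottleneck 1, total now 51
augment #6: 5→9→11→6→2→0 bottleneck 1, total now 52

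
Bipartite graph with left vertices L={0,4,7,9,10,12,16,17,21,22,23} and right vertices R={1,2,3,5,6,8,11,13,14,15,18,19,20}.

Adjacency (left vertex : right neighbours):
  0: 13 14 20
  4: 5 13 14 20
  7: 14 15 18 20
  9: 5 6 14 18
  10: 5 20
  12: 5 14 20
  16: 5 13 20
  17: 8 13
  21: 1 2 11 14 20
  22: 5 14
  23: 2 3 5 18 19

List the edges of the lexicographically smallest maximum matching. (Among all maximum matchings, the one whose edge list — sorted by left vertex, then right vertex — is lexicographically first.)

Lex-smallest maximum matching: {(0,13), (4,5), (7,15), (9,6), (10,20), (12,14), (17,8), (21,1), (23,2)}

|M| = 9 (so the lex-smallest maximum matching has 9 edges)
process left vertices in ascending order; for each, take the smallest-labelled available neighbour that still permits 9 edges overall, or leave it unmatched if none does
lex-smallest matching: {0-13, 4-5, 7-15, 9-6, 10-20, 12-14, 17-8, 21-1, 23-2}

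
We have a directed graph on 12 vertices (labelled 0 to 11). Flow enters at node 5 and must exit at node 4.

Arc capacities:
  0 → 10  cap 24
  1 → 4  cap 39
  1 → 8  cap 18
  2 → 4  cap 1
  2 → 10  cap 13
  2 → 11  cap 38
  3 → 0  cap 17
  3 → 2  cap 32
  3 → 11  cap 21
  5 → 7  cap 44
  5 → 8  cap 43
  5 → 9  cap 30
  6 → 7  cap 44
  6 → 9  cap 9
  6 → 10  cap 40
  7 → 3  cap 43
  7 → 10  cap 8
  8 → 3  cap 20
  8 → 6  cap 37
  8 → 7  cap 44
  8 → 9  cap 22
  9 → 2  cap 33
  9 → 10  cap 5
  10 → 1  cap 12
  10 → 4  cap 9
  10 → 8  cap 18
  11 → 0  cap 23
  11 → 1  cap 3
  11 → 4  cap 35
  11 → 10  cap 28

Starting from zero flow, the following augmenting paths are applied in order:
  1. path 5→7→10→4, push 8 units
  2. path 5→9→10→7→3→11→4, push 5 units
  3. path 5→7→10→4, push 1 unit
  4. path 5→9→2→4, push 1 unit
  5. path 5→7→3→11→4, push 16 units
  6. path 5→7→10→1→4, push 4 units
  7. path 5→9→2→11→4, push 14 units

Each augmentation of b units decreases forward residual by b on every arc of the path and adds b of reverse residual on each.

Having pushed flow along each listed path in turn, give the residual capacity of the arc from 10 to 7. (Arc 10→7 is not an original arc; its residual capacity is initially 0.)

after path 1 (5→7→10→4, push 8): res(10,7)=8
after path 2 (5→9→10→7→3→11→4, push 5): res(10,7)=3
after path 3 (5→7→10→4, push 1): res(10,7)=4
after path 4 (5→9→2→4, push 1): res(10,7)=4
after path 5 (5→7→3→11→4, push 16): res(10,7)=4
after path 6 (5→7→10→1→4, push 4): res(10,7)=8
after path 7 (5→9→2→11→4, push 14): res(10,7)=8

Residual capacity of (10,7): 8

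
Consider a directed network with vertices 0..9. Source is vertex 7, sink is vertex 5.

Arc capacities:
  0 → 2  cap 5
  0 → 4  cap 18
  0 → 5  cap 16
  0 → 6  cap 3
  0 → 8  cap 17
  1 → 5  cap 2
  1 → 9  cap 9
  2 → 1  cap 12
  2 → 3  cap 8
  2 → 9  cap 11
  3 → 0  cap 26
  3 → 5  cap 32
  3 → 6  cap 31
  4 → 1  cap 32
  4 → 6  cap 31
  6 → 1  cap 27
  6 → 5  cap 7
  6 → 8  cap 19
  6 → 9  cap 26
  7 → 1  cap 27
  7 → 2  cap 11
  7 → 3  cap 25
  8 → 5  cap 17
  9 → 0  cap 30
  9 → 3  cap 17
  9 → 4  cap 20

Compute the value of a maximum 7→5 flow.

augment #1: 7→1→5 bottleneck 2, total now 2
augment #2: 7→3→5 bottleneck 25, total now 27
augment #3: 7→2→3→5 bottleneck 7, total now 34
augment #4: 7→1→9→0→5 bottleneck 9, total now 43
augment #5: 7→2→3→0→5 bottleneck 1, total now 44
augment #6: 7→2→9→0→5 bottleneck 3, total now 47

Maximum flow value: 47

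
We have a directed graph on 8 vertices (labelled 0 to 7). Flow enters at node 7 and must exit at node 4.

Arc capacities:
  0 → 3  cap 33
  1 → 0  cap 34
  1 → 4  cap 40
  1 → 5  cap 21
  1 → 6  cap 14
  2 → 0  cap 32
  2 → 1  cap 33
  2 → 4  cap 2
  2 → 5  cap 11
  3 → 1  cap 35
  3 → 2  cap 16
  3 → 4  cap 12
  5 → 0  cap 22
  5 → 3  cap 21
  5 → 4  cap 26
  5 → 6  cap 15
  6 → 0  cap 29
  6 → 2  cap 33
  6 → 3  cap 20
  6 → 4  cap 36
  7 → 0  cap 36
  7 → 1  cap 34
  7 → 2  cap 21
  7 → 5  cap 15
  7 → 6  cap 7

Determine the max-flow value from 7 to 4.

Maximum flow value: 110

augment #1: 7→1→4 bottleneck 34, total now 34
augment #2: 7→2→4 bottleneck 2, total now 36
augment #3: 7→5→4 bottleneck 15, total now 51
augment #4: 7→6→4 bottleneck 7, total now 58
augment #5: 7→0→3→4 bottleneck 12, total now 70
augment #6: 7→2→1→4 bottleneck 6, total now 76
augment #7: 7→2→5→4 bottleneck 11, total now 87
augment #8: 7→2→1→6→4 bottleneck 2, total now 89
augment #9: 7→0→3→1→6→4 bottleneck 12, total now 101
augment #10: 7→0→3→1→5→6→4 bottleneck 9, total now 110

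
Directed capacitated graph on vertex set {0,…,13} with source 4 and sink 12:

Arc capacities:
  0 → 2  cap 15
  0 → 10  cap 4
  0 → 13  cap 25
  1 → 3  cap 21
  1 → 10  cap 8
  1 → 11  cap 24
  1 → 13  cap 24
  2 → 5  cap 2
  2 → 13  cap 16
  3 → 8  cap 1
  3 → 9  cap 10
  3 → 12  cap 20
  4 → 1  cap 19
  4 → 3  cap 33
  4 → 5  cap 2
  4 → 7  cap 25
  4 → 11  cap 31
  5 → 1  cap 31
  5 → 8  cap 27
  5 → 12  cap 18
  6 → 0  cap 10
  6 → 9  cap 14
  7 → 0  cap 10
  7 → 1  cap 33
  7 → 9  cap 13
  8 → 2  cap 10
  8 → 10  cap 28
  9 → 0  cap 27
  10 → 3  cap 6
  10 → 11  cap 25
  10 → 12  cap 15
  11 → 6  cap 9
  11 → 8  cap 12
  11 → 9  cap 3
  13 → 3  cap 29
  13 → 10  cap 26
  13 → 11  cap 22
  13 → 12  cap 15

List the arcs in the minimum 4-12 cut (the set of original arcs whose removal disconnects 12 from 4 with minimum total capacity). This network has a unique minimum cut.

augment #1: 4→3→12 push 20
augment #2: 4→5→12 push 2
augment #3: 4→1→10→12 push 8
augment #4: 4→1→13→12 push 11
augment #5: 4→3→8→10→12 push 1
augment #6: 4→7→0→10→12 push 4
augment #7: 4→7→0→13→12 push 4
augment #8: 4→11→8→10→12 push 2
augment #9: 4→7→0→2→5→12 push 2
max flow = 54; residual-reachable set from 4 gives S-side
cut edges (S→T): {(2,5), (3,12), (4,5), (10,12), (13,12)} total cap 54

Min-cut arcs: {(2,5), (3,12), (4,5), (10,12), (13,12)} (total capacity 54)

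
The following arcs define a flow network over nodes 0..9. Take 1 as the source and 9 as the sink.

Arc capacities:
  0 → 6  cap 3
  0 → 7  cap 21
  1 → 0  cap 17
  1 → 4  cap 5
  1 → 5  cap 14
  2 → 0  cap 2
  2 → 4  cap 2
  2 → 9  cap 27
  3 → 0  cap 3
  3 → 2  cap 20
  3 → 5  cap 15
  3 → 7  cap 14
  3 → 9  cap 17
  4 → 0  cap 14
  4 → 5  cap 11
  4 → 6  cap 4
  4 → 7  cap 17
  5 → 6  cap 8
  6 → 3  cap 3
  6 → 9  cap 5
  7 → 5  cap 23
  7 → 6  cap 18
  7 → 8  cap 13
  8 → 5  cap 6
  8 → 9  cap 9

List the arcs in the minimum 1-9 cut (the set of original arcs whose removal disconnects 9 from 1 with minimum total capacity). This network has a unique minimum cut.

augment #1: 1→0→6→9 push 3
augment #2: 1→4→6→9 push 2
augment #3: 1→0→7→8→9 push 9
augment #4: 1→4→6→3→9 push 2
augment #5: 1→5→6→3→9 push 1
max flow = 17; residual-reachable set from 1 gives S-side
cut edges (S→T): {(6,3), (6,9), (8,9)} total cap 17

Min-cut arcs: {(6,3), (6,9), (8,9)} (total capacity 17)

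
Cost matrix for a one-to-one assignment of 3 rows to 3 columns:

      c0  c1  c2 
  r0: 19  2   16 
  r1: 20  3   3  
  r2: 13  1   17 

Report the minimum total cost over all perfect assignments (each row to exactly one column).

Minimum assignment cost: 18

optimal assignment: row0→col1 (cost 2), row1→col2 (cost 3), row2→col0 (cost 13)
total = 2 + 3 + 13 = 18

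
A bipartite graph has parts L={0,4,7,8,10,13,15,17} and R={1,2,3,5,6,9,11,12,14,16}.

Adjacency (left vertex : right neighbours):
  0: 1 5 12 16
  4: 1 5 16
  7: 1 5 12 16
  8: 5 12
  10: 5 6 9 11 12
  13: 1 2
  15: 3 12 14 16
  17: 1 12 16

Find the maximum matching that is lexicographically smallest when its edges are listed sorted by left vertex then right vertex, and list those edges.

Lex-smallest maximum matching: {(0,1), (4,5), (7,12), (10,6), (13,2), (15,3), (17,16)}

|M| = 7 (so the lex-smallest maximum matching has 7 edges)
process left vertices in ascending order; for each, take the smallest-labelled available neighbour that still permits 7 edges overall, or leave it unmatched if none does
lex-smallest matching: {0-1, 4-5, 7-12, 10-6, 13-2, 15-3, 17-16}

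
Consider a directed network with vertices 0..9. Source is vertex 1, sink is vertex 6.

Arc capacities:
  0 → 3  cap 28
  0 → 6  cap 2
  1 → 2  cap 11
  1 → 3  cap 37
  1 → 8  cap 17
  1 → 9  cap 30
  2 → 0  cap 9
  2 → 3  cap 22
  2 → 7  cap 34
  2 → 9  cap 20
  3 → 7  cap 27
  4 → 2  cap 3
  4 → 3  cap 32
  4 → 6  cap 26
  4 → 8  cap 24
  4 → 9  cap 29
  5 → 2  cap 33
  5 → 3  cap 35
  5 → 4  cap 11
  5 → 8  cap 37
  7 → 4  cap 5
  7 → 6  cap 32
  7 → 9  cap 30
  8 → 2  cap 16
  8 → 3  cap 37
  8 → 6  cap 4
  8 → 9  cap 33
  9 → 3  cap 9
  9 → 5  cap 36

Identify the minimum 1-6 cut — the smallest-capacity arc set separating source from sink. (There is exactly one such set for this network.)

augment #1: 1→8→6 push 4
augment #2: 1→2→0→6 push 2
augment #3: 1→2→7→6 push 9
augment #4: 1→3→7→6 push 23
augment #5: 1→3→7→4→6 push 4
augment #6: 1→9→5→4→6 push 11
augment #7: 1→8→2→7→4→6 push 1
max flow = 54; residual-reachable set from 1 gives S-side
cut edges (S→T): {(0,6), (5,4), (7,4), (7,6), (8,6)} total cap 54

Min-cut arcs: {(0,6), (5,4), (7,4), (7,6), (8,6)} (total capacity 54)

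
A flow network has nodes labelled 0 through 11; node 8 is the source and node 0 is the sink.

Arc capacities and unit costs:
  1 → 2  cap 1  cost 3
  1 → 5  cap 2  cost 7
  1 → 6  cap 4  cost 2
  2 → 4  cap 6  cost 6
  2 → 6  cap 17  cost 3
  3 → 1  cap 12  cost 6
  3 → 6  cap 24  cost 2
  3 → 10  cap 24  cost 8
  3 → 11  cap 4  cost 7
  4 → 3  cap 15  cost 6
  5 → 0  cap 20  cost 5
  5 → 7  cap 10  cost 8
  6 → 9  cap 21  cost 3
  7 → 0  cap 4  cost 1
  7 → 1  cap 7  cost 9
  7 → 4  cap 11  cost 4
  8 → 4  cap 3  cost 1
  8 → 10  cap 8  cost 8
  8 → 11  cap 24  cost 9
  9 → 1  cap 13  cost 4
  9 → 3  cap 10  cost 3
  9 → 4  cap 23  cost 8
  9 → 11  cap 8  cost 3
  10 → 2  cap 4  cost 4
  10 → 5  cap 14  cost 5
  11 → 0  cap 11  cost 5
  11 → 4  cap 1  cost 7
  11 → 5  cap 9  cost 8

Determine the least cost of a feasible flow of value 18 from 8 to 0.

Minimum cost for 18 units: 280

shortest-cost path #1: 8→11→0 push 11 @ unit cost 14 (adds 154)
shortest-cost path #2: 8→10→5→0 push 7 @ unit cost 18 (adds 126)
total cost = 280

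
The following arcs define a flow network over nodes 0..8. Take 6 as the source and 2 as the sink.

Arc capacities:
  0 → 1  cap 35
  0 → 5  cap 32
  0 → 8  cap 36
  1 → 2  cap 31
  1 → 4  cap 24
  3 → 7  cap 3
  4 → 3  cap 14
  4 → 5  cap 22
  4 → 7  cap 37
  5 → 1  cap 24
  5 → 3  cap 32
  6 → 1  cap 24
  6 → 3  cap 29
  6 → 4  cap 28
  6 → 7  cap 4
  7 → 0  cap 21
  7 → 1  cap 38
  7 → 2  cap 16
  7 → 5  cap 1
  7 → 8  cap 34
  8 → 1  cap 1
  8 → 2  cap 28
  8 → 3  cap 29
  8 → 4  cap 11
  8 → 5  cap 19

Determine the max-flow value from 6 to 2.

Maximum flow value: 59

augment #1: 6→1→2 bottleneck 24, total now 24
augment #2: 6→7→2 bottleneck 4, total now 28
augment #3: 6→3→7→2 bottleneck 3, total now 31
augment #4: 6→4→7→2 bottleneck 9, total now 40
augment #5: 6→4→5→1→2 bottleneck 7, total now 47
augment #6: 6→4→7→8→2 bottleneck 12, total now 59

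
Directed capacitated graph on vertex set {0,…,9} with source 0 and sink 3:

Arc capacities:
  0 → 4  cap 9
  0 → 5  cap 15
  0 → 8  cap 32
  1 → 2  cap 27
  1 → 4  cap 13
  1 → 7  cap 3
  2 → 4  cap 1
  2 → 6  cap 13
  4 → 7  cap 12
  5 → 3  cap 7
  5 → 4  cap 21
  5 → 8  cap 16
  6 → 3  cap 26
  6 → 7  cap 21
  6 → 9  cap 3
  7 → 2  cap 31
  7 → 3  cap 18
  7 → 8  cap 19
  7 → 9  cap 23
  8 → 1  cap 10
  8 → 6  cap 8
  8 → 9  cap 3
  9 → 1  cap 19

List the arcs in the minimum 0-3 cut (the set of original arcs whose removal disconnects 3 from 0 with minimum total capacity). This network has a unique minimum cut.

augment #1: 0→5→3 push 7
augment #2: 0→4→7→3 push 9
augment #3: 0→8→6→3 push 8
augment #4: 0→5→4→7→3 push 3
augment #5: 0→8→1→7→3 push 3
augment #6: 0→8→1→2→6→3 push 7
augment #7: 0→8→9→1→2→6→3 push 3
max flow = 40; residual-reachable set from 0 gives S-side
cut edges (S→T): {(4,7), (5,3), (8,1), (8,6), (8,9)} total cap 40

Min-cut arcs: {(4,7), (5,3), (8,1), (8,6), (8,9)} (total capacity 40)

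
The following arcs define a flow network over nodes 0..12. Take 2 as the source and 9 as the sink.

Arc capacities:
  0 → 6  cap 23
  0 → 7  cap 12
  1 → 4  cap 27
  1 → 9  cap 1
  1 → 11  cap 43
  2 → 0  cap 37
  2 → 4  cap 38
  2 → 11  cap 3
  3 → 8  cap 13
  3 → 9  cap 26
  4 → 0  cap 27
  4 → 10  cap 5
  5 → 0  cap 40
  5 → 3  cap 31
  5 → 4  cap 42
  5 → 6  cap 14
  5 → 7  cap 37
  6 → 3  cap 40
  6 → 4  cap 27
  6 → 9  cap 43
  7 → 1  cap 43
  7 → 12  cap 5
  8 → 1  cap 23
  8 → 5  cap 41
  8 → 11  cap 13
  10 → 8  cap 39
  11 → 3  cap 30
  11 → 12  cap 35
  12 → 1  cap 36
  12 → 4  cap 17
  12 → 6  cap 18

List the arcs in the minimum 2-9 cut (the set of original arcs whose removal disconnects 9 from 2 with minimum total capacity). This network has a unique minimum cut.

augment #1: 2→0→6→9 push 23
augment #2: 2→11→3→9 push 3
augment #3: 2→0→7→1→9 push 1
augment #4: 2→0→7→12→6→9 push 5
augment #5: 2→0→7→1→11→3→9 push 6
augment #6: 2→4→10→8→5→3→9 push 5
max flow = 43; residual-reachable set from 2 gives S-side
cut edges (S→T): {(0,6), (0,7), (2,11), (4,10)} total cap 43

Min-cut arcs: {(0,6), (0,7), (2,11), (4,10)} (total capacity 43)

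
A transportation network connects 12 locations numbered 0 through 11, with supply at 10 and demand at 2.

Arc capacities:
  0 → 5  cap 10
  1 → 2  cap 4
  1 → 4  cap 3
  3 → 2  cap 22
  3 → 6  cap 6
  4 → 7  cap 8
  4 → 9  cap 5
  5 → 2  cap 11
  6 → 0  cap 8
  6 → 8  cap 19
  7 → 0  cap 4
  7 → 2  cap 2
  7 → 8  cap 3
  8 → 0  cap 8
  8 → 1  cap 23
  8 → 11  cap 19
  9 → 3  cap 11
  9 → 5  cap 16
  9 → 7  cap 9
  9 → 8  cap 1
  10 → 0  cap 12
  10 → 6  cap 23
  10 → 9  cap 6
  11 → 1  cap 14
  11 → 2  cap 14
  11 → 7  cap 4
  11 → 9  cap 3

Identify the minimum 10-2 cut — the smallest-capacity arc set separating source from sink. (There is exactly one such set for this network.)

Min-cut arcs: {(0,5), (6,8), (10,9)} (total capacity 35)

augment #1: 10→0→5→2 push 10
augment #2: 10→9→3→2 push 6
augment #3: 10→6→8→1→2 push 4
augment #4: 10→6→8→11→2 push 14
augment #5: 10→6→8→11→7→2 push 1
max flow = 35; residual-reachable set from 10 gives S-side
cut edges (S→T): {(0,5), (6,8), (10,9)} total cap 35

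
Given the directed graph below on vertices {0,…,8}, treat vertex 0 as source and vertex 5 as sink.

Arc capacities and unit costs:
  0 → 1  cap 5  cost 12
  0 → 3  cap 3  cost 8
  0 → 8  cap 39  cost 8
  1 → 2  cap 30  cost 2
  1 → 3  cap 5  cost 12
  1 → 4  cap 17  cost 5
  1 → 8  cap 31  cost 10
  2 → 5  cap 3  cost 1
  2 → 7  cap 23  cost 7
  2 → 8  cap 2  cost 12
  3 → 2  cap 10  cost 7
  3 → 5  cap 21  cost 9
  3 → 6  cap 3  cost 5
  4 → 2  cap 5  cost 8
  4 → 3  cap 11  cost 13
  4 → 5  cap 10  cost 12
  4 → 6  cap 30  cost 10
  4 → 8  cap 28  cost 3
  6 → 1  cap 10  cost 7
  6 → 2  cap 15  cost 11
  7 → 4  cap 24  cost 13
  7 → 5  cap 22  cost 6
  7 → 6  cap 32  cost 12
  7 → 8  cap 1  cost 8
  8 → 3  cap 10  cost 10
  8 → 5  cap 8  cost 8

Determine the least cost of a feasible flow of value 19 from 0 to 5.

Minimum cost for 19 units: 359

shortest-cost path #1: 0→1→2→5 push 3 @ unit cost 15 (adds 45)
shortest-cost path #2: 0→8→5 push 8 @ unit cost 16 (adds 128)
shortest-cost path #3: 0→3→5 push 3 @ unit cost 17 (adds 51)
shortest-cost path #4: 0→1→2→7→5 push 2 @ unit cost 27 (adds 54)
shortest-cost path #5: 0→8→3→5 push 3 @ unit cost 27 (adds 81)
total cost = 359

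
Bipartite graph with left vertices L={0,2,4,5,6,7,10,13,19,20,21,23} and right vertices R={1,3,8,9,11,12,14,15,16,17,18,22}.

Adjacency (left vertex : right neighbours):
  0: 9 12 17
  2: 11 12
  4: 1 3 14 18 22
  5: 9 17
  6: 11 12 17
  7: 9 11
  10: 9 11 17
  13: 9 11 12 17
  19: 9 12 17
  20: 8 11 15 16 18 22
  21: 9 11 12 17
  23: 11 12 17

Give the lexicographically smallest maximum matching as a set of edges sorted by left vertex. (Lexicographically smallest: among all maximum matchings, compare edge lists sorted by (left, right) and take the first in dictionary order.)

|M| = 6 (so the lex-smallest maximum matching has 6 edges)
process left vertices in ascending order; for each, take the smallest-labelled available neighbour that still permits 6 edges overall, or leave it unmatched if none does
lex-smallest matching: {0-9, 2-11, 4-1, 5-17, 6-12, 20-8}

Lex-smallest maximum matching: {(0,9), (2,11), (4,1), (5,17), (6,12), (20,8)}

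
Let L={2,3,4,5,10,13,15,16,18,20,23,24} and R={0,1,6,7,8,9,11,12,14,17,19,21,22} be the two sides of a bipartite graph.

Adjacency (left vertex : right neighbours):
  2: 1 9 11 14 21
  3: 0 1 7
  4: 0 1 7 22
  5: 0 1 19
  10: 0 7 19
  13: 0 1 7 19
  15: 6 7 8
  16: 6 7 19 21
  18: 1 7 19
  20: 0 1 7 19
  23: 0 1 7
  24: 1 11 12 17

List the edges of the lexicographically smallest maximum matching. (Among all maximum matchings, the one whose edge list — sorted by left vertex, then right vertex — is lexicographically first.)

Lex-smallest maximum matching: {(2,9), (3,0), (4,22), (5,1), (10,7), (13,19), (15,6), (16,21), (24,11)}

|M| = 9 (so the lex-smallest maximum matching has 9 edges)
process left vertices in ascending order; for each, take the smallest-labelled available neighbour that still permits 9 edges overall, or leave it unmatched if none does
lex-smallest matching: {2-9, 3-0, 4-22, 5-1, 10-7, 13-19, 15-6, 16-21, 24-11}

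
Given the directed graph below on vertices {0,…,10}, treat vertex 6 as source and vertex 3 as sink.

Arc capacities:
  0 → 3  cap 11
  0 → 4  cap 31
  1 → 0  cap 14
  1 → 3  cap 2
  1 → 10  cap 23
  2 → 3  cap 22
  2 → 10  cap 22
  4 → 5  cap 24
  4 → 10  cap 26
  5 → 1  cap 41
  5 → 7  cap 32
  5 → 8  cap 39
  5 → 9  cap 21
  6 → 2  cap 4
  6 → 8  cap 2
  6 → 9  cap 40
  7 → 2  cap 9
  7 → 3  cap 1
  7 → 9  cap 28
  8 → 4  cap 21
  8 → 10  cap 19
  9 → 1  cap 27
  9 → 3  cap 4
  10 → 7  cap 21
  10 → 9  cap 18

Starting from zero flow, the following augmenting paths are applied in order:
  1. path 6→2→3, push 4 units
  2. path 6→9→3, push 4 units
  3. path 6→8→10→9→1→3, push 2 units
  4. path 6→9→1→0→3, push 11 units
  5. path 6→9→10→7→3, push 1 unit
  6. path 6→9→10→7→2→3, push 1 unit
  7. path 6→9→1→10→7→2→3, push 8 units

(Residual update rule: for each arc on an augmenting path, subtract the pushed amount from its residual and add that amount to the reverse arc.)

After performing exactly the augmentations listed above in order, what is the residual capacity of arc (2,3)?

after path 1 (6→2→3, push 4): res(2,3)=18
after path 2 (6→9→3, push 4): res(2,3)=18
after path 3 (6→8→10→9→1→3, push 2): res(2,3)=18
after path 4 (6→9→1→0→3, push 11): res(2,3)=18
after path 5 (6→9→10→7→3, push 1): res(2,3)=18
after path 6 (6→9→10→7→2→3, push 1): res(2,3)=17
after path 7 (6→9→1→10→7→2→3, push 8): res(2,3)=9

Residual capacity of (2,3): 9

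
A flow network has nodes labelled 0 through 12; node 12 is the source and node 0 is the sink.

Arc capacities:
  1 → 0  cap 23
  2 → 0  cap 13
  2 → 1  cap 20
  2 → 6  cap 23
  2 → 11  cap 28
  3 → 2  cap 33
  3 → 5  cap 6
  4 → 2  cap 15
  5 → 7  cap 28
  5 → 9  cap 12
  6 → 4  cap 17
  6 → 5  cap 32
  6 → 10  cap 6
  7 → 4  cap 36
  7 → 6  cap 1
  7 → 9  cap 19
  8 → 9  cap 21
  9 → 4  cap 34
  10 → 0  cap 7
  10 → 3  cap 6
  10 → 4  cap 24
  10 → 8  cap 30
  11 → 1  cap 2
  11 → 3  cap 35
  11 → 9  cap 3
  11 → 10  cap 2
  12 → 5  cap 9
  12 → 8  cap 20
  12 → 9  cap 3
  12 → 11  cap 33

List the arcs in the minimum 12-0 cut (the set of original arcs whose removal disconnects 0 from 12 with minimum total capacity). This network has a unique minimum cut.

augment #1: 12→11→1→0 push 2
augment #2: 12→11→10→0 push 2
augment #3: 12→9→4→2→0 push 3
augment #4: 12→11→3→2→0 push 10
augment #5: 12→5→7→6→10→0 push 1
augment #6: 12→11→3→2→1→0 push 19
augment #7: 12→5→7→4→2→1→0 push 1
augment #8: 12→5→7→4→2→6→10→0 push 4
max flow = 42; residual-reachable set from 12 gives S-side
cut edges (S→T): {(2,0), (2,1), (10,0), (11,1)} total cap 42

Min-cut arcs: {(2,0), (2,1), (10,0), (11,1)} (total capacity 42)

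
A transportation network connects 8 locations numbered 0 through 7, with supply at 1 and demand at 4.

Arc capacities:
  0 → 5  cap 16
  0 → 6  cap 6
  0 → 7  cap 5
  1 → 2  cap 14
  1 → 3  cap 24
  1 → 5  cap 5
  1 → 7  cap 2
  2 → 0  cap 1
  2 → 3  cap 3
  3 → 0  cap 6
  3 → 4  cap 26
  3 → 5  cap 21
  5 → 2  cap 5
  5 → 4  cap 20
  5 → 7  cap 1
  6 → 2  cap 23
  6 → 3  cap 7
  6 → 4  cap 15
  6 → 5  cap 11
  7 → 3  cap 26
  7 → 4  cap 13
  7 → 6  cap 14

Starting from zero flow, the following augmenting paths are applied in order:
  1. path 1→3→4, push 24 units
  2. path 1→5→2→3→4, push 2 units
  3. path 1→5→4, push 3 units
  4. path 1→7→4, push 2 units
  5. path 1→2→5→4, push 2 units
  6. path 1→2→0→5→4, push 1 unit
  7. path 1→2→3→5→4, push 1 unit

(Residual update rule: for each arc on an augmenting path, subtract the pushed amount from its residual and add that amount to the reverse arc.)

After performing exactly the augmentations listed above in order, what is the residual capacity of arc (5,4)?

after path 1 (1→3→4, push 24): res(5,4)=20
after path 2 (1→5→2→3→4, push 2): res(5,4)=20
after path 3 (1→5→4, push 3): res(5,4)=17
after path 4 (1→7→4, push 2): res(5,4)=17
after path 5 (1→2→5→4, push 2): res(5,4)=15
after path 6 (1→2→0→5→4, push 1): res(5,4)=14
after path 7 (1→2→3→5→4, push 1): res(5,4)=13

Residual capacity of (5,4): 13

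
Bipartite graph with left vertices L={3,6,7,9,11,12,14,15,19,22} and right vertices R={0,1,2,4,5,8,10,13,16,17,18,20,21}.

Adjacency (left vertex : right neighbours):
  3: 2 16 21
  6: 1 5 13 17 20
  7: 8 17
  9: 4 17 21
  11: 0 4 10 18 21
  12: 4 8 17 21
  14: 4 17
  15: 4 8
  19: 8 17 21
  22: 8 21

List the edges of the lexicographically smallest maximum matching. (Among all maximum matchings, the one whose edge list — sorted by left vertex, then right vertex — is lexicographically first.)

Lex-smallest maximum matching: {(3,2), (6,1), (7,8), (9,4), (11,0), (12,17), (19,21)}

|M| = 7 (so the lex-smallest maximum matching has 7 edges)
process left vertices in ascending order; for each, take the smallest-labelled available neighbour that still permits 7 edges overall, or leave it unmatched if none does
lex-smallest matching: {3-2, 6-1, 7-8, 9-4, 11-0, 12-17, 19-21}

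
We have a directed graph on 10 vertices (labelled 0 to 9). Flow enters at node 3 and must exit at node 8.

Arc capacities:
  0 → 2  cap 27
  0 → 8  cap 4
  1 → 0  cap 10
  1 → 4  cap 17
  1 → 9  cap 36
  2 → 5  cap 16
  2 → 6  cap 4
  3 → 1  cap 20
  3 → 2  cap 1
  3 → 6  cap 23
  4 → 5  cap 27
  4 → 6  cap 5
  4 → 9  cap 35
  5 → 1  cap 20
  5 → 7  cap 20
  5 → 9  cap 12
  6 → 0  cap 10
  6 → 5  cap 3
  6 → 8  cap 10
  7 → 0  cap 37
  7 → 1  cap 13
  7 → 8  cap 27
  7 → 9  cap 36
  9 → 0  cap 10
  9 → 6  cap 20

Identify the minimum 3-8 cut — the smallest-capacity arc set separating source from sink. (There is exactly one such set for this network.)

augment #1: 3→6→8 push 10
augment #2: 3→1→0→8 push 4
augment #3: 3→2→5→7→8 push 1
augment #4: 3→6→5→7→8 push 3
augment #5: 3→1→4→5→7→8 push 16
max flow = 34; residual-reachable set from 3 gives S-side
cut edges (S→T): {(0,8), (5,7), (6,8)} total cap 34

Min-cut arcs: {(0,8), (5,7), (6,8)} (total capacity 34)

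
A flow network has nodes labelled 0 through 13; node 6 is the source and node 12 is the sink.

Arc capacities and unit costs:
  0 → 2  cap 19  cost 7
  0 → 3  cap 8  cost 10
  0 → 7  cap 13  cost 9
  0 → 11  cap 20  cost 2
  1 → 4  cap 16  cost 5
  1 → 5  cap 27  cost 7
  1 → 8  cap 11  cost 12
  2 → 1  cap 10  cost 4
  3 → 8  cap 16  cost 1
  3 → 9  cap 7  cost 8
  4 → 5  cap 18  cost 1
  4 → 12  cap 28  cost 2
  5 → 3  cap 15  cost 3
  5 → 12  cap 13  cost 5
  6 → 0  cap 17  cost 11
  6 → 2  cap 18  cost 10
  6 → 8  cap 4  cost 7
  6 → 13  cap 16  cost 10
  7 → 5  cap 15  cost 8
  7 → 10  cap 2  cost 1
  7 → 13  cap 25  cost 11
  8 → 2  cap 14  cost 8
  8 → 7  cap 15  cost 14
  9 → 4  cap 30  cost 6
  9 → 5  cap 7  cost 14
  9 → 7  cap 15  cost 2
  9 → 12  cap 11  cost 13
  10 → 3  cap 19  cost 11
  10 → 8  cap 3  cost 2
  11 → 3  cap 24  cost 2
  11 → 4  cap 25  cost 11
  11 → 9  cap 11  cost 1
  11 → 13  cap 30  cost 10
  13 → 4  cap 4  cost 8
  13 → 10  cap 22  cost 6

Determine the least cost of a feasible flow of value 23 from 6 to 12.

shortest-cost path #1: 6→13→4→12 push 4 @ unit cost 20 (adds 80)
shortest-cost path #2: 6→2→1→4→12 push 10 @ unit cost 21 (adds 210)
shortest-cost path #3: 6→0→11→9→4→12 push 9 @ unit cost 22 (adds 198)
total cost = 488

Minimum cost for 23 units: 488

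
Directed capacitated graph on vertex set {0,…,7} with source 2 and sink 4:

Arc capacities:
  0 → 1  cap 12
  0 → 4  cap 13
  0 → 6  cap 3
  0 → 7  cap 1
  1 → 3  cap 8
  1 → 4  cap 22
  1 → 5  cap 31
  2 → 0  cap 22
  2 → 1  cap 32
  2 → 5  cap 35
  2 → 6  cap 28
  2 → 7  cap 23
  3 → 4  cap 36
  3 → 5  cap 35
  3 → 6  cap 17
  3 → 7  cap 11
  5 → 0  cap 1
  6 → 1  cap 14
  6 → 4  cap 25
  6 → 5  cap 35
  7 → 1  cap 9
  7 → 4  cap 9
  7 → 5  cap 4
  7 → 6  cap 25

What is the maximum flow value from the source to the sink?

Maximum flow value: 77

augment #1: 2→0→4 bottleneck 13, total now 13
augment #2: 2→1→4 bottleneck 22, total now 35
augment #3: 2→6→4 bottleneck 25, total now 60
augment #4: 2→7→4 bottleneck 9, total now 69
augment #5: 2→1→3→4 bottleneck 8, total now 77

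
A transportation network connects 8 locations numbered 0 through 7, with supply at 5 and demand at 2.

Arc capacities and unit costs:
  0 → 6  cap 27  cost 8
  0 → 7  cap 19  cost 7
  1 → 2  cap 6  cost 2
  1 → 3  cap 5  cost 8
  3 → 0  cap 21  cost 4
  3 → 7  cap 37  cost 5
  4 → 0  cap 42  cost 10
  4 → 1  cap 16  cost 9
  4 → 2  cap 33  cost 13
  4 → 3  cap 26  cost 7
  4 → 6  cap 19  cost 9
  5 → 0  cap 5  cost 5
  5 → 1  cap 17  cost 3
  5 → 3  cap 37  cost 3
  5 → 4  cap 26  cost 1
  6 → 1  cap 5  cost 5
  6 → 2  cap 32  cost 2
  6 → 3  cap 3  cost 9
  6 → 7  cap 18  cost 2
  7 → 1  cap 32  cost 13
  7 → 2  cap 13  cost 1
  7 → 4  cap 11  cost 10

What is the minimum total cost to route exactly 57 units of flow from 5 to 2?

Minimum cost for 57 units: 667

shortest-cost path #1: 5→1→2 push 6 @ unit cost 5 (adds 30)
shortest-cost path #2: 5→3→7→2 push 13 @ unit cost 9 (adds 117)
shortest-cost path #3: 5→4→6→2 push 19 @ unit cost 12 (adds 228)
shortest-cost path #4: 5→4→2 push 7 @ unit cost 14 (adds 98)
shortest-cost path #5: 5→0→6→2 push 5 @ unit cost 15 (adds 75)
shortest-cost path #6: 5→3→0→6→2 push 7 @ unit cost 17 (adds 119)
total cost = 667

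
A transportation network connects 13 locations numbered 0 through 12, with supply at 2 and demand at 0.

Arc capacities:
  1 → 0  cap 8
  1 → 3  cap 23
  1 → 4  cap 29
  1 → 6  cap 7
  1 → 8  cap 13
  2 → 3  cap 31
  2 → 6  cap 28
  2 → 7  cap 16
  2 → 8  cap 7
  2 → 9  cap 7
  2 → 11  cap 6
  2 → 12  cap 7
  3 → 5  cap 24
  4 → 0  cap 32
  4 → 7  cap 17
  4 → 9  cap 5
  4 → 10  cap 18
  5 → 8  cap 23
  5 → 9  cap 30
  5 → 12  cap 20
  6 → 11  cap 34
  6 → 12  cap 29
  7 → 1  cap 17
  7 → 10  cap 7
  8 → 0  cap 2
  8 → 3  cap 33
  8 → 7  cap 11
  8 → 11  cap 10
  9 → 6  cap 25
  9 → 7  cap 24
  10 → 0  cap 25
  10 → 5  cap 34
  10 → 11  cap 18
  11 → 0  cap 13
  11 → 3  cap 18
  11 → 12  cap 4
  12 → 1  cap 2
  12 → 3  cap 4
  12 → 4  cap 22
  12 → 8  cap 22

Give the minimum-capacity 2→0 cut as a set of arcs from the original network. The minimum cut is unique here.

augment #1: 2→8→0 push 2
augment #2: 2→11→0 push 6
augment #3: 2→6→11→0 push 7
augment #4: 2→7→1→0 push 8
augment #5: 2→7→10→0 push 7
augment #6: 2→12→4→0 push 7
augment #7: 2→6→12→4→0 push 15
augment #8: 2→7→1→4→0 push 1
augment #9: 2→6→12→1→4→0 push 2
augment #10: 2→8→7→1→4→0 push 5
augment #11: 2→9→7→1→4→0 push 2
augment #12: 2→9→7→1→4→10→0 push 1
max flow = 63; residual-reachable set from 2 gives S-side
cut edges (S→T): {(7,1), (7,10), (8,0), (11,0), (12,1), (12,4)} total cap 63

Min-cut arcs: {(7,1), (7,10), (8,0), (11,0), (12,1), (12,4)} (total capacity 63)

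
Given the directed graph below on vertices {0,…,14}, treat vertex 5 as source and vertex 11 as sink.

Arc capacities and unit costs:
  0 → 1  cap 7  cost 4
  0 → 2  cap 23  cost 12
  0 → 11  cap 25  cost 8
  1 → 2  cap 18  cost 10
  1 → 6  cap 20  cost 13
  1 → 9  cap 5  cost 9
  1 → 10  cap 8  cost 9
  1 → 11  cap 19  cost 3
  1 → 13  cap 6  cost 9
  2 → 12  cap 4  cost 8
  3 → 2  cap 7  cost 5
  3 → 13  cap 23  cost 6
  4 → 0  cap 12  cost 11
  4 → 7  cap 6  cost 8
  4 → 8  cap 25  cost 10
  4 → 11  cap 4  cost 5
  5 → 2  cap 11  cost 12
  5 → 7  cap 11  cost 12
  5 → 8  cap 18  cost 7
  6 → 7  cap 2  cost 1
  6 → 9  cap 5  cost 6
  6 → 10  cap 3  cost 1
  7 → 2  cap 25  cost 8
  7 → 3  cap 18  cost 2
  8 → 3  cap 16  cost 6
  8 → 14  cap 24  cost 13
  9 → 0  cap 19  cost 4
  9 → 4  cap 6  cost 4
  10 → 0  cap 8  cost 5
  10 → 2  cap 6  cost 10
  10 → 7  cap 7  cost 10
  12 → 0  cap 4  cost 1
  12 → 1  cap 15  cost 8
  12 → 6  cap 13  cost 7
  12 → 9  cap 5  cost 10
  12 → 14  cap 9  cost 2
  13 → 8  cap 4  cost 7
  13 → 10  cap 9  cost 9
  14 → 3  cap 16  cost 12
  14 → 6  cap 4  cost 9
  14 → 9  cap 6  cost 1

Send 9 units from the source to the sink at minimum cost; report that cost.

Minimum cost for 9 units: 264

shortest-cost path #1: 5→2→12→0→1→11 push 4 @ unit cost 28 (adds 112)
shortest-cost path #2: 5→8→14→9→4→11 push 4 @ unit cost 30 (adds 120)
shortest-cost path #3: 5→8→14→9→0→1→11 push 1 @ unit cost 32 (adds 32)
total cost = 264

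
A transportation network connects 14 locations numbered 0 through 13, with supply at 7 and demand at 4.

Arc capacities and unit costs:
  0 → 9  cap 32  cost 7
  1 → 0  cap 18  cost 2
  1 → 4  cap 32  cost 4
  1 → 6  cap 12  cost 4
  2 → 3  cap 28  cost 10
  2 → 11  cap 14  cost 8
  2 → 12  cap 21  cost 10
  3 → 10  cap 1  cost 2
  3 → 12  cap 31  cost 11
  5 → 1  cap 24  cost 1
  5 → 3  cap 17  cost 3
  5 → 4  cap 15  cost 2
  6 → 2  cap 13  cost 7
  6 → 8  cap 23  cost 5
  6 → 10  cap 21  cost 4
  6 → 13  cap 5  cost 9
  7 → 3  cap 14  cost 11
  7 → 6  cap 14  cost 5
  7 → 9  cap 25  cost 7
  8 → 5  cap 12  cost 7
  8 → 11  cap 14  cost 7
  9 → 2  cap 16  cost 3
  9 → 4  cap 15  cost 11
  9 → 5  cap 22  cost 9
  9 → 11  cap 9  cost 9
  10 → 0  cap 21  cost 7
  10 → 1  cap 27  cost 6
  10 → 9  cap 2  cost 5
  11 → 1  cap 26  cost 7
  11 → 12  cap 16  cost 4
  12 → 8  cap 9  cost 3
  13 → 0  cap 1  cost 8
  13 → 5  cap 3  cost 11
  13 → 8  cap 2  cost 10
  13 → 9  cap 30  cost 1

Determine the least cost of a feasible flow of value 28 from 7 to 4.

shortest-cost path #1: 7→9→4 push 15 @ unit cost 18 (adds 270)
shortest-cost path #2: 7→9→5→4 push 10 @ unit cost 18 (adds 180)
shortest-cost path #3: 7→6→10→1→4 push 3 @ unit cost 19 (adds 57)
total cost = 507

Minimum cost for 28 units: 507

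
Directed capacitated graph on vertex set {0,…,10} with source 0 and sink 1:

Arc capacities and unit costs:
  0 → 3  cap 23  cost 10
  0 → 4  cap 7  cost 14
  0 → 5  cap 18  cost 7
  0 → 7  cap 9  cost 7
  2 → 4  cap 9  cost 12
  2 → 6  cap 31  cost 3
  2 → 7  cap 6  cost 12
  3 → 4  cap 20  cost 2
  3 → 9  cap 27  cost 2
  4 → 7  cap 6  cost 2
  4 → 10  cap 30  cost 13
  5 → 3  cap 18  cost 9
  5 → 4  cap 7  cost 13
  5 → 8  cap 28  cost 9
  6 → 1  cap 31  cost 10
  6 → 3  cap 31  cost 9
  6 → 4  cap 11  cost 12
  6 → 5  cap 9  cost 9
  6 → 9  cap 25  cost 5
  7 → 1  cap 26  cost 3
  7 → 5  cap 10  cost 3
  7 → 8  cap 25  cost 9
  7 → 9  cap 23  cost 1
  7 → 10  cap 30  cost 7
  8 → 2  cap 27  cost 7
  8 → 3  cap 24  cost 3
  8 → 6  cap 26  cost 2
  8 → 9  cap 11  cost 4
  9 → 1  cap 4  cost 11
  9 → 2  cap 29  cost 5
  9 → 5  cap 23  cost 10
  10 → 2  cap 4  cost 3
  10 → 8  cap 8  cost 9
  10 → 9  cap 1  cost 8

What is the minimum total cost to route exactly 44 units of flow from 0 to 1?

Minimum cost for 44 units: 998

shortest-cost path #1: 0→7→1 push 9 @ unit cost 10 (adds 90)
shortest-cost path #2: 0→3→4→7→1 push 6 @ unit cost 17 (adds 102)
shortest-cost path #3: 0→3→9→1 push 4 @ unit cost 23 (adds 92)
shortest-cost path #4: 0→5→8→6→1 push 18 @ unit cost 28 (adds 504)
shortest-cost path #5: 0→3→9→2→6→1 push 7 @ unit cost 30 (adds 210)
total cost = 998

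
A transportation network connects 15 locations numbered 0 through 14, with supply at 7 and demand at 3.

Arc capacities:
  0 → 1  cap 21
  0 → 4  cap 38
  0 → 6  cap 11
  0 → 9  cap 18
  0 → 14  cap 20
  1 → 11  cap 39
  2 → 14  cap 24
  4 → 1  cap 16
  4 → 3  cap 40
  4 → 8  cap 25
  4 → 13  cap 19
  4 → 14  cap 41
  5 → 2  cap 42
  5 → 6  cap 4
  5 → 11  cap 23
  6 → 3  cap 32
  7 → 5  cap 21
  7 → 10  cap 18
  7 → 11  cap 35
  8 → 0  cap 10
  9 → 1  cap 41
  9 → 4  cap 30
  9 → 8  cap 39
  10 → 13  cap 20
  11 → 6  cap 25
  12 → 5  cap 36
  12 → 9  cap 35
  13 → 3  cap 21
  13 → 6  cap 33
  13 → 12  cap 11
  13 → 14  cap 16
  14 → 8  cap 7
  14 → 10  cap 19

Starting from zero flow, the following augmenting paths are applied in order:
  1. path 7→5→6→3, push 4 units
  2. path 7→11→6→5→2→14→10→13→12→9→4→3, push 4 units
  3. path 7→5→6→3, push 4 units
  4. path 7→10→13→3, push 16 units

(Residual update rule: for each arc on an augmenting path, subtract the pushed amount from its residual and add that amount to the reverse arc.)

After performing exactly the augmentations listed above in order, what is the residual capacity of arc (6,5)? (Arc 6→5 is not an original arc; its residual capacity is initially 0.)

Residual capacity of (6,5): 4

after path 1 (7→5→6→3, push 4): res(6,5)=4
after path 2 (7→11→6→5→2→14→10→13→12→9→4→3, push 4): res(6,5)=0
after path 3 (7→5→6→3, push 4): res(6,5)=4
after path 4 (7→10→13→3, push 16): res(6,5)=4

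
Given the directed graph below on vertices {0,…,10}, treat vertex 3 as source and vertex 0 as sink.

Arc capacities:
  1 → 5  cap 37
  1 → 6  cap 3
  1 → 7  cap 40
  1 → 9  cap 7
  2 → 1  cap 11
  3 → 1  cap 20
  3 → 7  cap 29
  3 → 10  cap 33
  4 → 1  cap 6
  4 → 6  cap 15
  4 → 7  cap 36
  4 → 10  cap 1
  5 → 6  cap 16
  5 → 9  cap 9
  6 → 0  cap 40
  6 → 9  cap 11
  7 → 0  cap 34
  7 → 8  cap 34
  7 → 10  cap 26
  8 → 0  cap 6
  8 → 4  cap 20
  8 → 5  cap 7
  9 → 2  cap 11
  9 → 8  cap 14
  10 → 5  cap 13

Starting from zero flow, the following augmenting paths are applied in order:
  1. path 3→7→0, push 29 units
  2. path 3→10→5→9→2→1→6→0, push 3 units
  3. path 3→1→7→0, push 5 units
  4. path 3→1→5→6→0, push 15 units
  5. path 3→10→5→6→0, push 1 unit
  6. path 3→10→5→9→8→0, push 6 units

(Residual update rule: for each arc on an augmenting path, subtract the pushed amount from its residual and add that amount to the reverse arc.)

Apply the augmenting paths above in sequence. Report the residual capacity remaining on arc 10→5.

Residual capacity of (10,5): 3

after path 1 (3→7→0, push 29): res(10,5)=13
after path 2 (3→10→5→9→2→1→6→0, push 3): res(10,5)=10
after path 3 (3→1→7→0, push 5): res(10,5)=10
after path 4 (3→1→5→6→0, push 15): res(10,5)=10
after path 5 (3→10→5→6→0, push 1): res(10,5)=9
after path 6 (3→10→5→9→8→0, push 6): res(10,5)=3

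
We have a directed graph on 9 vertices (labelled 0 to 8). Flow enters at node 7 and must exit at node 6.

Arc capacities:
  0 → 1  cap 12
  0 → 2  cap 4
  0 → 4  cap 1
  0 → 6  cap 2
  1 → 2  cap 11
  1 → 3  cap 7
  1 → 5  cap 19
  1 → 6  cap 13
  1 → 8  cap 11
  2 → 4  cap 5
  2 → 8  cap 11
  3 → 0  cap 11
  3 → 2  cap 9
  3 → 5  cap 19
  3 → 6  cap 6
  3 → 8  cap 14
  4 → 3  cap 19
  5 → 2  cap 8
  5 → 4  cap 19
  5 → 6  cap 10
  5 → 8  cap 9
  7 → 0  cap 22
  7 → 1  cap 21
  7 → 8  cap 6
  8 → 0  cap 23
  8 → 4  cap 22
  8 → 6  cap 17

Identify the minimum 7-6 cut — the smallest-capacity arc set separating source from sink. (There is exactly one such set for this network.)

augment #1: 7→0→6 push 2
augment #2: 7→1→6 push 13
augment #3: 7→8→6 push 6
augment #4: 7→1→3→6 push 6
augment #5: 7→1→5→6 push 2
augment #6: 7→0→1→5→6 push 8
augment #7: 7→0→1→8→6 push 4
augment #8: 7→0→2→8→6 push 4
augment #9: 7→0→4→3→8→6 push 1
max flow = 46; residual-reachable set from 7 gives S-side
cut edges (S→T): {(0,1), (0,2), (0,4), (0,6), (7,1), (7,8)} total cap 46

Min-cut arcs: {(0,1), (0,2), (0,4), (0,6), (7,1), (7,8)} (total capacity 46)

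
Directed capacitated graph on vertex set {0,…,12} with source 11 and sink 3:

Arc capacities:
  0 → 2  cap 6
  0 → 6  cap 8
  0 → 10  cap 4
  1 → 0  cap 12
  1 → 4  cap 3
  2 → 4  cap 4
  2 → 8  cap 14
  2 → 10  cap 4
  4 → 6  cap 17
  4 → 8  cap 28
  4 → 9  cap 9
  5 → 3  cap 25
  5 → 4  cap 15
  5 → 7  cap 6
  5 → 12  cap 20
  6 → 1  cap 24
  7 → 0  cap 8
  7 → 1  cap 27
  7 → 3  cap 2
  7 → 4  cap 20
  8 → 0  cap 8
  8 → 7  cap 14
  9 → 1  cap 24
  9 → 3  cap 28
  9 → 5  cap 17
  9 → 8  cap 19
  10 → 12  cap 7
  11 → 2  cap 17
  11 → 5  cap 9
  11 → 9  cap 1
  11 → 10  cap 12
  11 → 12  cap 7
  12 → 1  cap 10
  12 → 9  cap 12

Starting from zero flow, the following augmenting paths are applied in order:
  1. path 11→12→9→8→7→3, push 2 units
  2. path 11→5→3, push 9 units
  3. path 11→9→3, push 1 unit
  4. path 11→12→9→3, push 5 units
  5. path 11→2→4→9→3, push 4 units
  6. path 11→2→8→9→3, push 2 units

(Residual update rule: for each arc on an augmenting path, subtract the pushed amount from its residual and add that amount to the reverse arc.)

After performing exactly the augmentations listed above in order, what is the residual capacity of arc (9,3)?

after path 1 (11→12→9→8→7→3, push 2): res(9,3)=28
after path 2 (11→5→3, push 9): res(9,3)=28
after path 3 (11→9→3, push 1): res(9,3)=27
after path 4 (11→12→9→3, push 5): res(9,3)=22
after path 5 (11→2→4→9→3, push 4): res(9,3)=18
after path 6 (11→2→8→9→3, push 2): res(9,3)=16

Residual capacity of (9,3): 16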